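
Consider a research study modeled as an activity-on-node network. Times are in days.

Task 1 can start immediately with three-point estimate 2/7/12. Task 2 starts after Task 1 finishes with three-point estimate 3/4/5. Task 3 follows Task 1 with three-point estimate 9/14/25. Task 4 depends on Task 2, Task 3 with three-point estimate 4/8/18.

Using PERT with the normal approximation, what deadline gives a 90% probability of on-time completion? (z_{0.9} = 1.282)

36.0 days

te_Task 1 = (2 + 4·7 + 12)/6 = 42/6 = 7; σ²_Task 1 = ((12−2)/6)² = 2.778
te_Task 2 = (3 + 4·4 + 5)/6 = 24/6 = 4; σ²_Task 2 = ((5−3)/6)² = 0.111
te_Task 3 = (9 + 4·14 + 25)/6 = 90/6 = 15; σ²_Task 3 = ((25−9)/6)² = 7.111
te_Task 4 = (4 + 4·8 + 18)/6 = 54/6 = 9; σ²_Task 4 = ((18−4)/6)² = 5.444

Forward pass:
ES_Task 1 = 0; EF_Task 1 = 7
ES_Task 2 = 7; EF_Task 2 = 7+4 = 11
ES_Task 3 = 7; EF_Task 3 = 7+15 = 22
ES_Task 4 = max(EF_Task 2=11, EF_Task 3=22) = 22; EF_Task 4 = 22+9 = 31
Expected project duration μ = 31 days. Critical path: Task 1 → Task 3 → Task 4.

Variance along critical path = 2.778 + 7.111 + 5.444 = 15.333; σ = 3.916 days.
D = μ + z·σ = 31 + 1.282·3.916 = 36.0 days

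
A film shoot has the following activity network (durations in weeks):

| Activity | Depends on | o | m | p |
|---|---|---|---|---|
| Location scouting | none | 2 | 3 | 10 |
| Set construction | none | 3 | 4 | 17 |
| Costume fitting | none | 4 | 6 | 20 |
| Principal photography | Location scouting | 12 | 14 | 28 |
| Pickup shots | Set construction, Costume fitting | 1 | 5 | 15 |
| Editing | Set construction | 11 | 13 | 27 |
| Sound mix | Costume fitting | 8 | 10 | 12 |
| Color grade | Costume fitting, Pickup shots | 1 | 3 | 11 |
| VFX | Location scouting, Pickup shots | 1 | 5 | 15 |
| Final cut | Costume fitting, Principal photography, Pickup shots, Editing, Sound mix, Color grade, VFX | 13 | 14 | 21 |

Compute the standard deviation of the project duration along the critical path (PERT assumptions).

3.79 weeks

te_Location scouting = (2 + 4·3 + 10)/6 = 24/6 = 4; σ²_Location scouting = ((10−2)/6)² = 1.778
te_Set construction = (3 + 4·4 + 17)/6 = 36/6 = 6; σ²_Set construction = ((17−3)/6)² = 5.444
te_Costume fitting = (4 + 4·6 + 20)/6 = 48/6 = 8; σ²_Costume fitting = ((20−4)/6)² = 7.111
te_Principal photography = (12 + 4·14 + 28)/6 = 96/6 = 16; σ²_Principal photography = ((28−12)/6)² = 7.111
te_Pickup shots = (1 + 4·5 + 15)/6 = 36/6 = 6; σ²_Pickup shots = ((15−1)/6)² = 5.444
te_Editing = (11 + 4·13 + 27)/6 = 90/6 = 15; σ²_Editing = ((27−11)/6)² = 7.111
te_Sound mix = (8 + 4·10 + 12)/6 = 60/6 = 10; σ²_Sound mix = ((12−8)/6)² = 0.444
te_Color grade = (1 + 4·3 + 11)/6 = 24/6 = 4; σ²_Color grade = ((11−1)/6)² = 2.778
te_VFX = (1 + 4·5 + 15)/6 = 36/6 = 6; σ²_VFX = ((15−1)/6)² = 5.444
te_Final cut = (13 + 4·14 + 21)/6 = 90/6 = 15; σ²_Final cut = ((21−13)/6)² = 1.778

Forward pass:
ES_Location scouting = 0; EF_Location scouting = 4
ES_Set construction = 0; EF_Set construction = 6
ES_Costume fitting = 0; EF_Costume fitting = 8
ES_Principal photography = 4; EF_Principal photography = 4+16 = 20
ES_Pickup shots = max(EF_Set construction=6, EF_Costume fitting=8) = 8; EF_Pickup shots = 8+6 = 14
ES_Editing = 6; EF_Editing = 6+15 = 21
ES_Sound mix = 8; EF_Sound mix = 8+10 = 18
ES_Color grade = max(EF_Costume fitting=8, EF_Pickup shots=14) = 14; EF_Color grade = 14+4 = 18
ES_VFX = max(EF_Location scouting=4, EF_Pickup shots=14) = 14; EF_VFX = 14+6 = 20
ES_Final cut = max(EF_Costume fitting=8, EF_Principal photography=20, EF_Pickup shots=14, EF_Editing=21, EF_Sound mix=18, EF_Color grade=18, EF_VFX=20) = 21; EF_Final cut = 21+15 = 36
Expected project duration μ = 36 weeks. Critical path: Set construction → Editing → Final cut.

Variance along critical path = 5.444 + 7.111 + 1.778 = 14.333
σ = √14.333 = 3.786 weeks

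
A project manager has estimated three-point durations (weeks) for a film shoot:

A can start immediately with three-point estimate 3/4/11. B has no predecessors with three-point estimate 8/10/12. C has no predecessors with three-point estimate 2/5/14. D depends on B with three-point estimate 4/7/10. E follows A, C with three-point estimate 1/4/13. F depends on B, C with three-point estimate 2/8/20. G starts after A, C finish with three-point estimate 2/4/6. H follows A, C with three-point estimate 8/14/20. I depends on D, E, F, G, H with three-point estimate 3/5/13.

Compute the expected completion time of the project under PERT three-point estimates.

26 weeks

te_A = (3 + 4·4 + 11)/6 = 30/6 = 5
te_B = (8 + 4·10 + 12)/6 = 60/6 = 10
te_C = (2 + 4·5 + 14)/6 = 36/6 = 6
te_D = (4 + 4·7 + 10)/6 = 42/6 = 7
te_E = (1 + 4·4 + 13)/6 = 30/6 = 5
te_F = (2 + 4·8 + 20)/6 = 54/6 = 9
te_G = (2 + 4·4 + 6)/6 = 24/6 = 4
te_H = (8 + 4·14 + 20)/6 = 84/6 = 14
te_I = (3 + 4·5 + 13)/6 = 36/6 = 6

Forward pass:
ES_A = 0; EF_A = 5
ES_B = 0; EF_B = 10
ES_C = 0; EF_C = 6
ES_D = 10; EF_D = 10+7 = 17
ES_E = max(EF_A=5, EF_C=6) = 6; EF_E = 6+5 = 11
ES_F = max(EF_B=10, EF_C=6) = 10; EF_F = 10+9 = 19
ES_G = max(EF_A=5, EF_C=6) = 6; EF_G = 6+4 = 10
ES_H = max(EF_A=5, EF_C=6) = 6; EF_H = 6+14 = 20
ES_I = max(EF_D=17, EF_E=11, EF_F=19, EF_G=10, EF_H=20) = 20; EF_I = 20+6 = 26
Expected project duration μ = 26 weeks. Critical path: C → H → I.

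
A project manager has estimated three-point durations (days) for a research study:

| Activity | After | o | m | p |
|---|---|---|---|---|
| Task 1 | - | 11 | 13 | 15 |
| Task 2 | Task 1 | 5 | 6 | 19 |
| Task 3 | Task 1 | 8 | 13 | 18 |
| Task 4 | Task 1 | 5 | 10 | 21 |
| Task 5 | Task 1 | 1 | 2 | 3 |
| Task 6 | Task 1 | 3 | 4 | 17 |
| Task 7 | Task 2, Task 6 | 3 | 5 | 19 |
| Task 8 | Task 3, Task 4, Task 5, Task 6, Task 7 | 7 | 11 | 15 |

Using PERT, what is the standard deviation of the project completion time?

3.84 days

te_Task 1 = (11 + 4·13 + 15)/6 = 78/6 = 13; σ²_Task 1 = ((15−11)/6)² = 0.444
te_Task 2 = (5 + 4·6 + 19)/6 = 48/6 = 8; σ²_Task 2 = ((19−5)/6)² = 5.444
te_Task 3 = (8 + 4·13 + 18)/6 = 78/6 = 13; σ²_Task 3 = ((18−8)/6)² = 2.778
te_Task 4 = (5 + 4·10 + 21)/6 = 66/6 = 11; σ²_Task 4 = ((21−5)/6)² = 7.111
te_Task 5 = (1 + 4·2 + 3)/6 = 12/6 = 2; σ²_Task 5 = ((3−1)/6)² = 0.111
te_Task 6 = (3 + 4·4 + 17)/6 = 36/6 = 6; σ²_Task 6 = ((17−3)/6)² = 5.444
te_Task 7 = (3 + 4·5 + 19)/6 = 42/6 = 7; σ²_Task 7 = ((19−3)/6)² = 7.111
te_Task 8 = (7 + 4·11 + 15)/6 = 66/6 = 11; σ²_Task 8 = ((15−7)/6)² = 1.778

Forward pass:
ES_Task 1 = 0; EF_Task 1 = 13
ES_Task 2 = 13; EF_Task 2 = 13+8 = 21
ES_Task 3 = 13; EF_Task 3 = 13+13 = 26
ES_Task 4 = 13; EF_Task 4 = 13+11 = 24
ES_Task 5 = 13; EF_Task 5 = 13+2 = 15
ES_Task 6 = 13; EF_Task 6 = 13+6 = 19
ES_Task 7 = max(EF_Task 2=21, EF_Task 6=19) = 21; EF_Task 7 = 21+7 = 28
ES_Task 8 = max(EF_Task 3=26, EF_Task 4=24, EF_Task 5=15, EF_Task 6=19, EF_Task 7=28) = 28; EF_Task 8 = 28+11 = 39
Expected project duration μ = 39 days. Critical path: Task 1 → Task 2 → Task 7 → Task 8.

Variance along critical path = 0.444 + 5.444 + 7.111 + 1.778 = 14.778
σ = √14.778 = 3.844 days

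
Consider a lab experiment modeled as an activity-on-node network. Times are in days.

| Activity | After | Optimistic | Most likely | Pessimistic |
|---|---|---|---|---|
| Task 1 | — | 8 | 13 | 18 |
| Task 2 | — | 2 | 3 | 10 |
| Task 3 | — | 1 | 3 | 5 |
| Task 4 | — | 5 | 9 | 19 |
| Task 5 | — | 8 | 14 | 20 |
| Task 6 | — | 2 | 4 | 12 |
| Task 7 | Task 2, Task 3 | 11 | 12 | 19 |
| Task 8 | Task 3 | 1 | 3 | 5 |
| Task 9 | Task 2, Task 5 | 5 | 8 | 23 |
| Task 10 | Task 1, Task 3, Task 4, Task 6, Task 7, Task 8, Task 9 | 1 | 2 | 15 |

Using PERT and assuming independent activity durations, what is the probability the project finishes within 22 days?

te_Task 1 = (8 + 4·13 + 18)/6 = 78/6 = 13; σ²_Task 1 = ((18−8)/6)² = 2.778
te_Task 2 = (2 + 4·3 + 10)/6 = 24/6 = 4; σ²_Task 2 = ((10−2)/6)² = 1.778
te_Task 3 = (1 + 4·3 + 5)/6 = 18/6 = 3; σ²_Task 3 = ((5−1)/6)² = 0.444
te_Task 4 = (5 + 4·9 + 19)/6 = 60/6 = 10; σ²_Task 4 = ((19−5)/6)² = 5.444
te_Task 5 = (8 + 4·14 + 20)/6 = 84/6 = 14; σ²_Task 5 = ((20−8)/6)² = 4.000
te_Task 6 = (2 + 4·4 + 12)/6 = 30/6 = 5; σ²_Task 6 = ((12−2)/6)² = 2.778
te_Task 7 = (11 + 4·12 + 19)/6 = 78/6 = 13; σ²_Task 7 = ((19−11)/6)² = 1.778
te_Task 8 = (1 + 4·3 + 5)/6 = 18/6 = 3; σ²_Task 8 = ((5−1)/6)² = 0.444
te_Task 9 = (5 + 4·8 + 23)/6 = 60/6 = 10; σ²_Task 9 = ((23−5)/6)² = 9.000
te_Task 10 = (1 + 4·2 + 15)/6 = 24/6 = 4; σ²_Task 10 = ((15−1)/6)² = 5.444

Forward pass:
ES_Task 1 = 0; EF_Task 1 = 13
ES_Task 2 = 0; EF_Task 2 = 4
ES_Task 3 = 0; EF_Task 3 = 3
ES_Task 4 = 0; EF_Task 4 = 10
ES_Task 5 = 0; EF_Task 5 = 14
ES_Task 6 = 0; EF_Task 6 = 5
ES_Task 7 = max(EF_Task 2=4, EF_Task 3=3) = 4; EF_Task 7 = 4+13 = 17
ES_Task 8 = 3; EF_Task 8 = 3+3 = 6
ES_Task 9 = max(EF_Task 2=4, EF_Task 5=14) = 14; EF_Task 9 = 14+10 = 24
ES_Task 10 = max(EF_Task 1=13, EF_Task 3=3, EF_Task 4=10, EF_Task 6=5, EF_Task 7=17, EF_Task 8=6, EF_Task 9=24) = 24; EF_Task 10 = 24+4 = 28
Expected project duration μ = 28 days. Critical path: Task 5 → Task 9 → Task 10.

Variance along critical path = 4.000 + 9.000 + 5.444 = 18.444; σ = √18.444 = 4.295 days.
Z = (22 − 28) / 4.295 = -1.397
P(T ≤ 22) = Φ(-1.397) ≈ 0.081

0.081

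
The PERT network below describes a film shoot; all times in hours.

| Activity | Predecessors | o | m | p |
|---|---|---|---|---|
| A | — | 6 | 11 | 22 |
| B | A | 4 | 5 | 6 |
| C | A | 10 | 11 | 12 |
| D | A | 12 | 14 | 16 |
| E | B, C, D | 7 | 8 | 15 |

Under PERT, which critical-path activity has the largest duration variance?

te_A = (6 + 4·11 + 22)/6 = 72/6 = 12; σ²_A = ((22−6)/6)² = 7.111
te_B = (4 + 4·5 + 6)/6 = 30/6 = 5; σ²_B = ((6−4)/6)² = 0.111
te_C = (10 + 4·11 + 12)/6 = 66/6 = 11; σ²_C = ((12−10)/6)² = 0.111
te_D = (12 + 4·14 + 16)/6 = 84/6 = 14; σ²_D = ((16−12)/6)² = 0.444
te_E = (7 + 4·8 + 15)/6 = 54/6 = 9; σ²_E = ((15−7)/6)² = 1.778

Forward pass:
ES_A = 0; EF_A = 12
ES_B = 12; EF_B = 12+5 = 17
ES_C = 12; EF_C = 12+11 = 23
ES_D = 12; EF_D = 12+14 = 26
ES_E = max(EF_B=17, EF_C=23, EF_D=26) = 26; EF_E = 26+9 = 35
Expected project duration μ = 35 hours. Critical path: A → D → E.

Variances on critical path: σ²_A=7.111, σ²_D=0.444, σ²_E=1.778.
Largest is σ²_A = 7.111.

A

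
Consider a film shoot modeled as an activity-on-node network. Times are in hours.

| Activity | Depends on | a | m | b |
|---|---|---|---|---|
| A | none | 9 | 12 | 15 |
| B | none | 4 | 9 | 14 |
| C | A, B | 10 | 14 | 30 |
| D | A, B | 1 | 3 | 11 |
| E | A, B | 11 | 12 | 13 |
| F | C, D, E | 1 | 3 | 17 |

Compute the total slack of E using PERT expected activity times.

te_A = (9 + 4·12 + 15)/6 = 72/6 = 12
te_B = (4 + 4·9 + 14)/6 = 54/6 = 9
te_C = (10 + 4·14 + 30)/6 = 96/6 = 16
te_D = (1 + 4·3 + 11)/6 = 24/6 = 4
te_E = (11 + 4·12 + 13)/6 = 72/6 = 12
te_F = (1 + 4·3 + 17)/6 = 30/6 = 5

Forward pass:
ES_A = 0; EF_A = 12
ES_B = 0; EF_B = 9
ES_C = max(EF_A=12, EF_B=9) = 12; EF_C = 12+16 = 28
ES_D = max(EF_A=12, EF_B=9) = 12; EF_D = 12+4 = 16
ES_E = max(EF_A=12, EF_B=9) = 12; EF_E = 12+12 = 24
ES_F = max(EF_C=28, EF_D=16, EF_E=24) = 28; EF_F = 28+5 = 33
Expected project duration μ = 33 hours. Critical path: A → C → F.

Backward pass:
LF_F = 33; LS_F = 33−5 = 28
LF_E = LS_F = 28; LS_E = 28−12 = 16
LF_D = LS_F = 28; LS_D = 28−4 = 24
LF_C = LS_F = 28; LS_C = 28−16 = 12
LF_B = min(LS_C=12, LS_D=24, LS_E=16) = 12; LS_B = 12−9 = 3
LF_A = min(LS_C=12, LS_D=24, LS_E=16) = 12; LS_A = 12−12 = 0
Slack_E = LS_E − ES_E = 16 − 12 = 4

4 hours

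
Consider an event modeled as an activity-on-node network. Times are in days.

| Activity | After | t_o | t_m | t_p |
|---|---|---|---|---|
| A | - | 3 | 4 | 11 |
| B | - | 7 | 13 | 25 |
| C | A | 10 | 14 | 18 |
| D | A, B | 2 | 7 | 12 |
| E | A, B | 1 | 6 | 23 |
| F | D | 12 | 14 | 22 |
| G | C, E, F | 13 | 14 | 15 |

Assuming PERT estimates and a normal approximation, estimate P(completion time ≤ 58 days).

te_A = (3 + 4·4 + 11)/6 = 30/6 = 5; σ²_A = ((11−3)/6)² = 1.778
te_B = (7 + 4·13 + 25)/6 = 84/6 = 14; σ²_B = ((25−7)/6)² = 9.000
te_C = (10 + 4·14 + 18)/6 = 84/6 = 14; σ²_C = ((18−10)/6)² = 1.778
te_D = (2 + 4·7 + 12)/6 = 42/6 = 7; σ²_D = ((12−2)/6)² = 2.778
te_E = (1 + 4·6 + 23)/6 = 48/6 = 8; σ²_E = ((23−1)/6)² = 13.444
te_F = (12 + 4·14 + 22)/6 = 90/6 = 15; σ²_F = ((22−12)/6)² = 2.778
te_G = (13 + 4·14 + 15)/6 = 84/6 = 14; σ²_G = ((15−13)/6)² = 0.111

Forward pass:
ES_A = 0; EF_A = 5
ES_B = 0; EF_B = 14
ES_C = 5; EF_C = 5+14 = 19
ES_D = max(EF_A=5, EF_B=14) = 14; EF_D = 14+7 = 21
ES_E = max(EF_A=5, EF_B=14) = 14; EF_E = 14+8 = 22
ES_F = 21; EF_F = 21+15 = 36
ES_G = max(EF_C=19, EF_E=22, EF_F=36) = 36; EF_G = 36+14 = 50
Expected project duration μ = 50 days. Critical path: B → D → F → G.

Variance along critical path = 9.000 + 2.778 + 2.778 + 0.111 = 14.667; σ = √14.667 = 3.830 days.
Z = (58 − 50) / 3.830 = 2.089
P(T ≤ 58) = Φ(2.089) ≈ 0.982

0.982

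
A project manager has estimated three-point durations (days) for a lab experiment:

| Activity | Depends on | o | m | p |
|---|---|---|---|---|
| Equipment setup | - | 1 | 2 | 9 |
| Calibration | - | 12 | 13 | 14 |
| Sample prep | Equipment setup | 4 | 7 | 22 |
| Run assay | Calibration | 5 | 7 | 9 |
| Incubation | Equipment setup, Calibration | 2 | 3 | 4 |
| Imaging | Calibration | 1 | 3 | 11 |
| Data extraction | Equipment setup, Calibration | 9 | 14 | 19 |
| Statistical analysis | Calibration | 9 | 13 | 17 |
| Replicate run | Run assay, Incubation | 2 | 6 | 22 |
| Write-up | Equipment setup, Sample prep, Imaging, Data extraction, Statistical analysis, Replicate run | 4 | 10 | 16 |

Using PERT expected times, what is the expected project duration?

38 days

te_Equipment setup = (1 + 4·2 + 9)/6 = 18/6 = 3
te_Calibration = (12 + 4·13 + 14)/6 = 78/6 = 13
te_Sample prep = (4 + 4·7 + 22)/6 = 54/6 = 9
te_Run assay = (5 + 4·7 + 9)/6 = 42/6 = 7
te_Incubation = (2 + 4·3 + 4)/6 = 18/6 = 3
te_Imaging = (1 + 4·3 + 11)/6 = 24/6 = 4
te_Data extraction = (9 + 4·14 + 19)/6 = 84/6 = 14
te_Statistical analysis = (9 + 4·13 + 17)/6 = 78/6 = 13
te_Replicate run = (2 + 4·6 + 22)/6 = 48/6 = 8
te_Write-up = (4 + 4·10 + 16)/6 = 60/6 = 10

Forward pass:
ES_Equipment setup = 0; EF_Equipment setup = 3
ES_Calibration = 0; EF_Calibration = 13
ES_Sample prep = 3; EF_Sample prep = 3+9 = 12
ES_Run assay = 13; EF_Run assay = 13+7 = 20
ES_Incubation = max(EF_Equipment setup=3, EF_Calibration=13) = 13; EF_Incubation = 13+3 = 16
ES_Imaging = 13; EF_Imaging = 13+4 = 17
ES_Data extraction = max(EF_Equipment setup=3, EF_Calibration=13) = 13; EF_Data extraction = 13+14 = 27
ES_Statistical analysis = 13; EF_Statistical analysis = 13+13 = 26
ES_Replicate run = max(EF_Run assay=20, EF_Incubation=16) = 20; EF_Replicate run = 20+8 = 28
ES_Write-up = max(EF_Equipment setup=3, EF_Sample prep=12, EF_Imaging=17, EF_Data extraction=27, EF_Statistical analysis=26, EF_Replicate run=28) = 28; EF_Write-up = 28+10 = 38
Expected project duration μ = 38 days. Critical path: Calibration → Run assay → Replicate run → Write-up.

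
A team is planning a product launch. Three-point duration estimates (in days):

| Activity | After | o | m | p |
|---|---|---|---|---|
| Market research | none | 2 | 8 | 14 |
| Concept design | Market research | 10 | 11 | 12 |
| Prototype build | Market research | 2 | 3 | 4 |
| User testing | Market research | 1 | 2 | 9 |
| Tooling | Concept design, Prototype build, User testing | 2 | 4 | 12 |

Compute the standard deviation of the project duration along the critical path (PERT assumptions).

2.62 days

te_Market research = (2 + 4·8 + 14)/6 = 48/6 = 8; σ²_Market research = ((14−2)/6)² = 4.000
te_Concept design = (10 + 4·11 + 12)/6 = 66/6 = 11; σ²_Concept design = ((12−10)/6)² = 0.111
te_Prototype build = (2 + 4·3 + 4)/6 = 18/6 = 3; σ²_Prototype build = ((4−2)/6)² = 0.111
te_User testing = (1 + 4·2 + 9)/6 = 18/6 = 3; σ²_User testing = ((9−1)/6)² = 1.778
te_Tooling = (2 + 4·4 + 12)/6 = 30/6 = 5; σ²_Tooling = ((12−2)/6)² = 2.778

Forward pass:
ES_Market research = 0; EF_Market research = 8
ES_Concept design = 8; EF_Concept design = 8+11 = 19
ES_Prototype build = 8; EF_Prototype build = 8+3 = 11
ES_User testing = 8; EF_User testing = 8+3 = 11
ES_Tooling = max(EF_Concept design=19, EF_Prototype build=11, EF_User testing=11) = 19; EF_Tooling = 19+5 = 24
Expected project duration μ = 24 days. Critical path: Market research → Concept design → Tooling.

Variance along critical path = 4.000 + 0.111 + 2.778 = 6.889
σ = √6.889 = 2.625 days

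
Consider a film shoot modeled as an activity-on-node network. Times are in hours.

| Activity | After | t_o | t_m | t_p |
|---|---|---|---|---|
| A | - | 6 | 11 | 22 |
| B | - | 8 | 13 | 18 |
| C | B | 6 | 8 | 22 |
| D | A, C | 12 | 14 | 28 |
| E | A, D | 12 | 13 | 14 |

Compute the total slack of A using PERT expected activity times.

te_A = (6 + 4·11 + 22)/6 = 72/6 = 12
te_B = (8 + 4·13 + 18)/6 = 78/6 = 13
te_C = (6 + 4·8 + 22)/6 = 60/6 = 10
te_D = (12 + 4·14 + 28)/6 = 96/6 = 16
te_E = (12 + 4·13 + 14)/6 = 78/6 = 13

Forward pass:
ES_A = 0; EF_A = 12
ES_B = 0; EF_B = 13
ES_C = 13; EF_C = 13+10 = 23
ES_D = max(EF_A=12, EF_C=23) = 23; EF_D = 23+16 = 39
ES_E = max(EF_A=12, EF_D=39) = 39; EF_E = 39+13 = 52
Expected project duration μ = 52 hours. Critical path: B → C → D → E.

Backward pass:
LF_E = 52; LS_E = 52−13 = 39
LF_D = LS_E = 39; LS_D = 39−16 = 23
LF_C = LS_D = 23; LS_C = 23−10 = 13
LF_B = LS_C = 13; LS_B = 13−13 = 0
LF_A = min(LS_D=23, LS_E=39) = 23; LS_A = 23−12 = 11
Slack_A = LS_A − ES_A = 11 − 0 = 11

11 hours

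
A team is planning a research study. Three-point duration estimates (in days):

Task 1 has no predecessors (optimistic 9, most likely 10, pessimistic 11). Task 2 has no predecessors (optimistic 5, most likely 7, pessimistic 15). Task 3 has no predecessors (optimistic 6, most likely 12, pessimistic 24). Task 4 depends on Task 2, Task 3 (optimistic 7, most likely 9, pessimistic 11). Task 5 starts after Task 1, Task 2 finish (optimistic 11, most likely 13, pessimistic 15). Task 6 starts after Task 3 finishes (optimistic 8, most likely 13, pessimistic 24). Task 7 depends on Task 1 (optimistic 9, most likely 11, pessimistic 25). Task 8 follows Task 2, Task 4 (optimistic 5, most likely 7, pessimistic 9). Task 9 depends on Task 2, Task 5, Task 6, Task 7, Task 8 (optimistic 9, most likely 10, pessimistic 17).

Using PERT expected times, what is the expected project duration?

40 days

te_Task 1 = (9 + 4·10 + 11)/6 = 60/6 = 10
te_Task 2 = (5 + 4·7 + 15)/6 = 48/6 = 8
te_Task 3 = (6 + 4·12 + 24)/6 = 78/6 = 13
te_Task 4 = (7 + 4·9 + 11)/6 = 54/6 = 9
te_Task 5 = (11 + 4·13 + 15)/6 = 78/6 = 13
te_Task 6 = (8 + 4·13 + 24)/6 = 84/6 = 14
te_Task 7 = (9 + 4·11 + 25)/6 = 78/6 = 13
te_Task 8 = (5 + 4·7 + 9)/6 = 42/6 = 7
te_Task 9 = (9 + 4·10 + 17)/6 = 66/6 = 11

Forward pass:
ES_Task 1 = 0; EF_Task 1 = 10
ES_Task 2 = 0; EF_Task 2 = 8
ES_Task 3 = 0; EF_Task 3 = 13
ES_Task 4 = max(EF_Task 2=8, EF_Task 3=13) = 13; EF_Task 4 = 13+9 = 22
ES_Task 5 = max(EF_Task 1=10, EF_Task 2=8) = 10; EF_Task 5 = 10+13 = 23
ES_Task 6 = 13; EF_Task 6 = 13+14 = 27
ES_Task 7 = 10; EF_Task 7 = 10+13 = 23
ES_Task 8 = max(EF_Task 2=8, EF_Task 4=22) = 22; EF_Task 8 = 22+7 = 29
ES_Task 9 = max(EF_Task 2=8, EF_Task 5=23, EF_Task 6=27, EF_Task 7=23, EF_Task 8=29) = 29; EF_Task 9 = 29+11 = 40
Expected project duration μ = 40 days. Critical path: Task 3 → Task 4 → Task 8 → Task 9.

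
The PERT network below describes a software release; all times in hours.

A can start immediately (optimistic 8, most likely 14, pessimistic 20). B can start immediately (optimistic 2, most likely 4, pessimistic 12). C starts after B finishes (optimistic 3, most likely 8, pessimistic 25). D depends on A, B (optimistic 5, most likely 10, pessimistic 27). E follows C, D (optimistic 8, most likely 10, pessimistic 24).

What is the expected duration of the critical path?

38 hours

te_A = (8 + 4·14 + 20)/6 = 84/6 = 14
te_B = (2 + 4·4 + 12)/6 = 30/6 = 5
te_C = (3 + 4·8 + 25)/6 = 60/6 = 10
te_D = (5 + 4·10 + 27)/6 = 72/6 = 12
te_E = (8 + 4·10 + 24)/6 = 72/6 = 12

Forward pass:
ES_A = 0; EF_A = 14
ES_B = 0; EF_B = 5
ES_C = 5; EF_C = 5+10 = 15
ES_D = max(EF_A=14, EF_B=5) = 14; EF_D = 14+12 = 26
ES_E = max(EF_C=15, EF_D=26) = 26; EF_E = 26+12 = 38
Expected project duration μ = 38 hours. Critical path: A → D → E.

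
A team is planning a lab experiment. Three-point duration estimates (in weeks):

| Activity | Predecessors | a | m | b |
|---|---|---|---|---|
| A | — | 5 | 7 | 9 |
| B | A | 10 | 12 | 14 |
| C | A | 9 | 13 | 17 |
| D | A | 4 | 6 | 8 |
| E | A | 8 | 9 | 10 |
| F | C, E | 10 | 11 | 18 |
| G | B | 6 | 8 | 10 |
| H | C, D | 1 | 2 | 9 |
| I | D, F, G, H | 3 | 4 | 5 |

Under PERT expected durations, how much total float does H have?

te_A = (5 + 4·7 + 9)/6 = 42/6 = 7
te_B = (10 + 4·12 + 14)/6 = 72/6 = 12
te_C = (9 + 4·13 + 17)/6 = 78/6 = 13
te_D = (4 + 4·6 + 8)/6 = 36/6 = 6
te_E = (8 + 4·9 + 10)/6 = 54/6 = 9
te_F = (10 + 4·11 + 18)/6 = 72/6 = 12
te_G = (6 + 4·8 + 10)/6 = 48/6 = 8
te_H = (1 + 4·2 + 9)/6 = 18/6 = 3
te_I = (3 + 4·4 + 5)/6 = 24/6 = 4

Forward pass:
ES_A = 0; EF_A = 7
ES_B = 7; EF_B = 7+12 = 19
ES_C = 7; EF_C = 7+13 = 20
ES_D = 7; EF_D = 7+6 = 13
ES_E = 7; EF_E = 7+9 = 16
ES_F = max(EF_C=20, EF_E=16) = 20; EF_F = 20+12 = 32
ES_G = 19; EF_G = 19+8 = 27
ES_H = max(EF_C=20, EF_D=13) = 20; EF_H = 20+3 = 23
ES_I = max(EF_D=13, EF_F=32, EF_G=27, EF_H=23) = 32; EF_I = 32+4 = 36
Expected project duration μ = 36 weeks. Critical path: A → C → F → I.

Backward pass:
LF_I = 36; LS_I = 36−4 = 32
LF_H = LS_I = 32; LS_H = 32−3 = 29
LF_G = LS_I = 32; LS_G = 32−8 = 24
LF_F = LS_I = 32; LS_F = 32−12 = 20
LF_E = LS_F = 20; LS_E = 20−9 = 11
LF_D = min(LS_H=29, LS_I=32) = 29; LS_D = 29−6 = 23
LF_C = min(LS_F=20, LS_H=29) = 20; LS_C = 20−13 = 7
LF_B = LS_G = 24; LS_B = 24−12 = 12
LF_A = min(LS_B=12, LS_C=7, LS_D=23, LS_E=11) = 7; LS_A = 7−7 = 0
Slack_H = LS_H − ES_H = 29 − 20 = 9

9 weeks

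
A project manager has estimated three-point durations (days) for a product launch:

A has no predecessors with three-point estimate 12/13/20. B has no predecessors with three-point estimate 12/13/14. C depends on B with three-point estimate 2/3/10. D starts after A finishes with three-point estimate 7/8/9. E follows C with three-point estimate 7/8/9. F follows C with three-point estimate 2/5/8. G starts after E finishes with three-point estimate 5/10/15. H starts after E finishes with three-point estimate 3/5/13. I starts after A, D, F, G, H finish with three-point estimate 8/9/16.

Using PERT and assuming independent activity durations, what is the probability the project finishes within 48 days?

0.879

te_A = (12 + 4·13 + 20)/6 = 84/6 = 14; σ²_A = ((20−12)/6)² = 1.778
te_B = (12 + 4·13 + 14)/6 = 78/6 = 13; σ²_B = ((14−12)/6)² = 0.111
te_C = (2 + 4·3 + 10)/6 = 24/6 = 4; σ²_C = ((10−2)/6)² = 1.778
te_D = (7 + 4·8 + 9)/6 = 48/6 = 8; σ²_D = ((9−7)/6)² = 0.111
te_E = (7 + 4·8 + 9)/6 = 48/6 = 8; σ²_E = ((9−7)/6)² = 0.111
te_F = (2 + 4·5 + 8)/6 = 30/6 = 5; σ²_F = ((8−2)/6)² = 1.000
te_G = (5 + 4·10 + 15)/6 = 60/6 = 10; σ²_G = ((15−5)/6)² = 2.778
te_H = (3 + 4·5 + 13)/6 = 36/6 = 6; σ²_H = ((13−3)/6)² = 2.778
te_I = (8 + 4·9 + 16)/6 = 60/6 = 10; σ²_I = ((16−8)/6)² = 1.778

Forward pass:
ES_A = 0; EF_A = 14
ES_B = 0; EF_B = 13
ES_C = 13; EF_C = 13+4 = 17
ES_D = 14; EF_D = 14+8 = 22
ES_E = 17; EF_E = 17+8 = 25
ES_F = 17; EF_F = 17+5 = 22
ES_G = 25; EF_G = 25+10 = 35
ES_H = 25; EF_H = 25+6 = 31
ES_I = max(EF_A=14, EF_D=22, EF_F=22, EF_G=35, EF_H=31) = 35; EF_I = 35+10 = 45
Expected project duration μ = 45 days. Critical path: B → C → E → G → I.

Variance along critical path = 0.111 + 1.778 + 0.111 + 2.778 + 1.778 = 6.556; σ = √6.556 = 2.560 days.
Z = (48 − 45) / 2.560 = 1.172
P(T ≤ 48) = Φ(1.172) ≈ 0.879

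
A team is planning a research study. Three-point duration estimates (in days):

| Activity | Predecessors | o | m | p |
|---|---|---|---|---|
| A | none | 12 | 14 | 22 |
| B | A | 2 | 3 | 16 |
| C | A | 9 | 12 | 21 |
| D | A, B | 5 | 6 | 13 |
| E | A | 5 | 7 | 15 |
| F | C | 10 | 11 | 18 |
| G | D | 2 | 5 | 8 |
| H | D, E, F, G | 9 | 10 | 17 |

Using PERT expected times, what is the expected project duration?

te_A = (12 + 4·14 + 22)/6 = 90/6 = 15
te_B = (2 + 4·3 + 16)/6 = 30/6 = 5
te_C = (9 + 4·12 + 21)/6 = 78/6 = 13
te_D = (5 + 4·6 + 13)/6 = 42/6 = 7
te_E = (5 + 4·7 + 15)/6 = 48/6 = 8
te_F = (10 + 4·11 + 18)/6 = 72/6 = 12
te_G = (2 + 4·5 + 8)/6 = 30/6 = 5
te_H = (9 + 4·10 + 17)/6 = 66/6 = 11

Forward pass:
ES_A = 0; EF_A = 15
ES_B = 15; EF_B = 15+5 = 20
ES_C = 15; EF_C = 15+13 = 28
ES_D = max(EF_A=15, EF_B=20) = 20; EF_D = 20+7 = 27
ES_E = 15; EF_E = 15+8 = 23
ES_F = 28; EF_F = 28+12 = 40
ES_G = 27; EF_G = 27+5 = 32
ES_H = max(EF_D=27, EF_E=23, EF_F=40, EF_G=32) = 40; EF_H = 40+11 = 51
Expected project duration μ = 51 days. Critical path: A → C → F → H.

51 days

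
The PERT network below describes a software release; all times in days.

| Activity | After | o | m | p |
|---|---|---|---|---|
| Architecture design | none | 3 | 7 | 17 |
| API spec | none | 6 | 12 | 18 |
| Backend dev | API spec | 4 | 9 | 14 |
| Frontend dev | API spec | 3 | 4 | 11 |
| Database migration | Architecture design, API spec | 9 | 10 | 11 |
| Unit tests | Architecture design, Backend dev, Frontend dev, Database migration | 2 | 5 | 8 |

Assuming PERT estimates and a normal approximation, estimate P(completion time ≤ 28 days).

te_Architecture design = (3 + 4·7 + 17)/6 = 48/6 = 8; σ²_Architecture design = ((17−3)/6)² = 5.444
te_API spec = (6 + 4·12 + 18)/6 = 72/6 = 12; σ²_API spec = ((18−6)/6)² = 4.000
te_Backend dev = (4 + 4·9 + 14)/6 = 54/6 = 9; σ²_Backend dev = ((14−4)/6)² = 2.778
te_Frontend dev = (3 + 4·4 + 11)/6 = 30/6 = 5; σ²_Frontend dev = ((11−3)/6)² = 1.778
te_Database migration = (9 + 4·10 + 11)/6 = 60/6 = 10; σ²_Database migration = ((11−9)/6)² = 0.111
te_Unit tests = (2 + 4·5 + 8)/6 = 30/6 = 5; σ²_Unit tests = ((8−2)/6)² = 1.000

Forward pass:
ES_Architecture design = 0; EF_Architecture design = 8
ES_API spec = 0; EF_API spec = 12
ES_Backend dev = 12; EF_Backend dev = 12+9 = 21
ES_Frontend dev = 12; EF_Frontend dev = 12+5 = 17
ES_Database migration = max(EF_Architecture design=8, EF_API spec=12) = 12; EF_Database migration = 12+10 = 22
ES_Unit tests = max(EF_Architecture design=8, EF_Backend dev=21, EF_Frontend dev=17, EF_Database migration=22) = 22; EF_Unit tests = 22+5 = 27
Expected project duration μ = 27 days. Critical path: API spec → Database migration → Unit tests.

Variance along critical path = 4.000 + 0.111 + 1.000 = 5.111; σ = √5.111 = 2.261 days.
Z = (28 − 27) / 2.261 = 0.442
P(T ≤ 28) = Φ(0.442) ≈ 0.671

0.671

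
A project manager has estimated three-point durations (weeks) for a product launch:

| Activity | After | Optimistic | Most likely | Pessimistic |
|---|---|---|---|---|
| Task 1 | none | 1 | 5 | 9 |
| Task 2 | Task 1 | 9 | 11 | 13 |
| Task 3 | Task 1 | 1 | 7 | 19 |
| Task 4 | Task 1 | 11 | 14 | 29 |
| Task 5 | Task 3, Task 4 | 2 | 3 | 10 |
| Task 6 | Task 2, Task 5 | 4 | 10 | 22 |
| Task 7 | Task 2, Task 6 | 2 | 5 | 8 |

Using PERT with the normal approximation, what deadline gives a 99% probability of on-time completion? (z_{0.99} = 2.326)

52.0 weeks

te_Task 1 = (1 + 4·5 + 9)/6 = 30/6 = 5; σ²_Task 1 = ((9−1)/6)² = 1.778
te_Task 2 = (9 + 4·11 + 13)/6 = 66/6 = 11; σ²_Task 2 = ((13−9)/6)² = 0.444
te_Task 3 = (1 + 4·7 + 19)/6 = 48/6 = 8; σ²_Task 3 = ((19−1)/6)² = 9.000
te_Task 4 = (11 + 4·14 + 29)/6 = 96/6 = 16; σ²_Task 4 = ((29−11)/6)² = 9.000
te_Task 5 = (2 + 4·3 + 10)/6 = 24/6 = 4; σ²_Task 5 = ((10−2)/6)² = 1.778
te_Task 6 = (4 + 4·10 + 22)/6 = 66/6 = 11; σ²_Task 6 = ((22−4)/6)² = 9.000
te_Task 7 = (2 + 4·5 + 8)/6 = 30/6 = 5; σ²_Task 7 = ((8−2)/6)² = 1.000

Forward pass:
ES_Task 1 = 0; EF_Task 1 = 5
ES_Task 2 = 5; EF_Task 2 = 5+11 = 16
ES_Task 3 = 5; EF_Task 3 = 5+8 = 13
ES_Task 4 = 5; EF_Task 4 = 5+16 = 21
ES_Task 5 = max(EF_Task 3=13, EF_Task 4=21) = 21; EF_Task 5 = 21+4 = 25
ES_Task 6 = max(EF_Task 2=16, EF_Task 5=25) = 25; EF_Task 6 = 25+11 = 36
ES_Task 7 = max(EF_Task 2=16, EF_Task 6=36) = 36; EF_Task 7 = 36+5 = 41
Expected project duration μ = 41 weeks. Critical path: Task 1 → Task 4 → Task 5 → Task 6 → Task 7.

Variance along critical path = 1.778 + 9.000 + 1.778 + 9.000 + 1.000 = 22.556; σ = 4.749 weeks.
D = μ + z·σ = 41 + 2.326·4.749 = 52.0 weeks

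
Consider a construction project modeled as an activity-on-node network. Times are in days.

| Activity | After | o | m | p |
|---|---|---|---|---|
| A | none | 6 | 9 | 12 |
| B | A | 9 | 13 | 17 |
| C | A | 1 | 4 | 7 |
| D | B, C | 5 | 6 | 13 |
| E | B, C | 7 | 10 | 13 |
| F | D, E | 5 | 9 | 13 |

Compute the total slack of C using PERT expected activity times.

te_A = (6 + 4·9 + 12)/6 = 54/6 = 9
te_B = (9 + 4·13 + 17)/6 = 78/6 = 13
te_C = (1 + 4·4 + 7)/6 = 24/6 = 4
te_D = (5 + 4·6 + 13)/6 = 42/6 = 7
te_E = (7 + 4·10 + 13)/6 = 60/6 = 10
te_F = (5 + 4·9 + 13)/6 = 54/6 = 9

Forward pass:
ES_A = 0; EF_A = 9
ES_B = 9; EF_B = 9+13 = 22
ES_C = 9; EF_C = 9+4 = 13
ES_D = max(EF_B=22, EF_C=13) = 22; EF_D = 22+7 = 29
ES_E = max(EF_B=22, EF_C=13) = 22; EF_E = 22+10 = 32
ES_F = max(EF_D=29, EF_E=32) = 32; EF_F = 32+9 = 41
Expected project duration μ = 41 days. Critical path: A → B → E → F.

Backward pass:
LF_F = 41; LS_F = 41−9 = 32
LF_E = LS_F = 32; LS_E = 32−10 = 22
LF_D = LS_F = 32; LS_D = 32−7 = 25
LF_C = min(LS_D=25, LS_E=22) = 22; LS_C = 22−4 = 18
LF_B = min(LS_D=25, LS_E=22) = 22; LS_B = 22−13 = 9
LF_A = min(LS_B=9, LS_C=18) = 9; LS_A = 9−9 = 0
Slack_C = LS_C − ES_C = 18 − 9 = 9

9 days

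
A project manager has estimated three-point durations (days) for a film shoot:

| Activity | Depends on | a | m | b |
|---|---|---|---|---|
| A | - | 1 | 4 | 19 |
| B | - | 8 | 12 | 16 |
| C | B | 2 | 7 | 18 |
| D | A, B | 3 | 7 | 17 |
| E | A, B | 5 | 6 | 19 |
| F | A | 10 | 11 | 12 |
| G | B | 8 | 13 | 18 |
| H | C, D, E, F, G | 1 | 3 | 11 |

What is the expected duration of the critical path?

29 days

te_A = (1 + 4·4 + 19)/6 = 36/6 = 6
te_B = (8 + 4·12 + 16)/6 = 72/6 = 12
te_C = (2 + 4·7 + 18)/6 = 48/6 = 8
te_D = (3 + 4·7 + 17)/6 = 48/6 = 8
te_E = (5 + 4·6 + 19)/6 = 48/6 = 8
te_F = (10 + 4·11 + 12)/6 = 66/6 = 11
te_G = (8 + 4·13 + 18)/6 = 78/6 = 13
te_H = (1 + 4·3 + 11)/6 = 24/6 = 4

Forward pass:
ES_A = 0; EF_A = 6
ES_B = 0; EF_B = 12
ES_C = 12; EF_C = 12+8 = 20
ES_D = max(EF_A=6, EF_B=12) = 12; EF_D = 12+8 = 20
ES_E = max(EF_A=6, EF_B=12) = 12; EF_E = 12+8 = 20
ES_F = 6; EF_F = 6+11 = 17
ES_G = 12; EF_G = 12+13 = 25
ES_H = max(EF_C=20, EF_D=20, EF_E=20, EF_F=17, EF_G=25) = 25; EF_H = 25+4 = 29
Expected project duration μ = 29 days. Critical path: B → G → H.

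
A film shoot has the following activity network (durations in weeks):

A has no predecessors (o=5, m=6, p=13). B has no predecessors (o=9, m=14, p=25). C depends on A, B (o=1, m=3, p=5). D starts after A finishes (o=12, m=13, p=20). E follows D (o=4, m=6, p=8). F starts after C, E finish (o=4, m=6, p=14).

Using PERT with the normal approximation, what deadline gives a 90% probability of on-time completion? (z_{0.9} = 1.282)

37.3 weeks

te_A = (5 + 4·6 + 13)/6 = 42/6 = 7; σ²_A = ((13−5)/6)² = 1.778
te_B = (9 + 4·14 + 25)/6 = 90/6 = 15; σ²_B = ((25−9)/6)² = 7.111
te_C = (1 + 4·3 + 5)/6 = 18/6 = 3; σ²_C = ((5−1)/6)² = 0.444
te_D = (12 + 4·13 + 20)/6 = 84/6 = 14; σ²_D = ((20−12)/6)² = 1.778
te_E = (4 + 4·6 + 8)/6 = 36/6 = 6; σ²_E = ((8−4)/6)² = 0.444
te_F = (4 + 4·6 + 14)/6 = 42/6 = 7; σ²_F = ((14−4)/6)² = 2.778

Forward pass:
ES_A = 0; EF_A = 7
ES_B = 0; EF_B = 15
ES_C = max(EF_A=7, EF_B=15) = 15; EF_C = 15+3 = 18
ES_D = 7; EF_D = 7+14 = 21
ES_E = 21; EF_E = 21+6 = 27
ES_F = max(EF_C=18, EF_E=27) = 27; EF_F = 27+7 = 34
Expected project duration μ = 34 weeks. Critical path: A → D → E → F.

Variance along critical path = 1.778 + 1.778 + 0.444 + 2.778 = 6.778; σ = 2.603 weeks.
D = μ + z·σ = 34 + 1.282·2.603 = 37.3 weeks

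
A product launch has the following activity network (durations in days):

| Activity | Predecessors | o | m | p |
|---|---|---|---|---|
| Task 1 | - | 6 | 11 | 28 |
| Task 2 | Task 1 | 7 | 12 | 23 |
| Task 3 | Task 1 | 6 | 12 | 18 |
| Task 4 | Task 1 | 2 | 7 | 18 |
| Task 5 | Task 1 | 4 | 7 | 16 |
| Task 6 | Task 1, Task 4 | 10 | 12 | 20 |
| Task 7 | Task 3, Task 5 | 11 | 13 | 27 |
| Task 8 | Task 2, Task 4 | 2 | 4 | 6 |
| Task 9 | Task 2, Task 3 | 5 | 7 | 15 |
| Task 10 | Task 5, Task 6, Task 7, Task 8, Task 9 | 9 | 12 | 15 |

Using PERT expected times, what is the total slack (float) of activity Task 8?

10 days

te_Task 1 = (6 + 4·11 + 28)/6 = 78/6 = 13
te_Task 2 = (7 + 4·12 + 23)/6 = 78/6 = 13
te_Task 3 = (6 + 4·12 + 18)/6 = 72/6 = 12
te_Task 4 = (2 + 4·7 + 18)/6 = 48/6 = 8
te_Task 5 = (4 + 4·7 + 16)/6 = 48/6 = 8
te_Task 6 = (10 + 4·12 + 20)/6 = 78/6 = 13
te_Task 7 = (11 + 4·13 + 27)/6 = 90/6 = 15
te_Task 8 = (2 + 4·4 + 6)/6 = 24/6 = 4
te_Task 9 = (5 + 4·7 + 15)/6 = 48/6 = 8
te_Task 10 = (9 + 4·12 + 15)/6 = 72/6 = 12

Forward pass:
ES_Task 1 = 0; EF_Task 1 = 13
ES_Task 2 = 13; EF_Task 2 = 13+13 = 26
ES_Task 3 = 13; EF_Task 3 = 13+12 = 25
ES_Task 4 = 13; EF_Task 4 = 13+8 = 21
ES_Task 5 = 13; EF_Task 5 = 13+8 = 21
ES_Task 6 = max(EF_Task 1=13, EF_Task 4=21) = 21; EF_Task 6 = 21+13 = 34
ES_Task 7 = max(EF_Task 3=25, EF_Task 5=21) = 25; EF_Task 7 = 25+15 = 40
ES_Task 8 = max(EF_Task 2=26, EF_Task 4=21) = 26; EF_Task 8 = 26+4 = 30
ES_Task 9 = max(EF_Task 2=26, EF_Task 3=25) = 26; EF_Task 9 = 26+8 = 34
ES_Task 10 = max(EF_Task 5=21, EF_Task 6=34, EF_Task 7=40, EF_Task 8=30, EF_Task 9=34) = 40; EF_Task 10 = 40+12 = 52
Expected project duration μ = 52 days. Critical path: Task 1 → Task 3 → Task 7 → Task 10.

Backward pass:
LF_Task 10 = 52; LS_Task 10 = 52−12 = 40
LF_Task 9 = LS_Task 10 = 40; LS_Task 9 = 40−8 = 32
LF_Task 8 = LS_Task 10 = 40; LS_Task 8 = 40−4 = 36
LF_Task 7 = LS_Task 10 = 40; LS_Task 7 = 40−15 = 25
LF_Task 6 = LS_Task 10 = 40; LS_Task 6 = 40−13 = 27
LF_Task 5 = min(LS_Task 7=25, LS_Task 10=40) = 25; LS_Task 5 = 25−8 = 17
LF_Task 4 = min(LS_Task 6=27, LS_Task 8=36) = 27; LS_Task 4 = 27−8 = 19
LF_Task 3 = min(LS_Task 7=25, LS_Task 9=32) = 25; LS_Task 3 = 25−12 = 13
LF_Task 2 = min(LS_Task 8=36, LS_Task 9=32) = 32; LS_Task 2 = 32−13 = 19
LF_Task 1 = min(LS_Task 2=19, LS_Task 3=13, LS_Task 4=19, LS_Task 5=17, LS_Task 6=27) = 13; LS_Task 1 = 13−13 = 0
Slack_Task 8 = LS_Task 8 − ES_Task 8 = 36 − 26 = 10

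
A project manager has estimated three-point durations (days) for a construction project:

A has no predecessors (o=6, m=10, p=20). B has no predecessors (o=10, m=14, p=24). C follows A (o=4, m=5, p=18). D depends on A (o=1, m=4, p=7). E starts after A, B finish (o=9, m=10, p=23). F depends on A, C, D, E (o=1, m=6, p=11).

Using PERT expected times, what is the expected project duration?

33 days

te_A = (6 + 4·10 + 20)/6 = 66/6 = 11
te_B = (10 + 4·14 + 24)/6 = 90/6 = 15
te_C = (4 + 4·5 + 18)/6 = 42/6 = 7
te_D = (1 + 4·4 + 7)/6 = 24/6 = 4
te_E = (9 + 4·10 + 23)/6 = 72/6 = 12
te_F = (1 + 4·6 + 11)/6 = 36/6 = 6

Forward pass:
ES_A = 0; EF_A = 11
ES_B = 0; EF_B = 15
ES_C = 11; EF_C = 11+7 = 18
ES_D = 11; EF_D = 11+4 = 15
ES_E = max(EF_A=11, EF_B=15) = 15; EF_E = 15+12 = 27
ES_F = max(EF_A=11, EF_C=18, EF_D=15, EF_E=27) = 27; EF_F = 27+6 = 33
Expected project duration μ = 33 days. Critical path: B → E → F.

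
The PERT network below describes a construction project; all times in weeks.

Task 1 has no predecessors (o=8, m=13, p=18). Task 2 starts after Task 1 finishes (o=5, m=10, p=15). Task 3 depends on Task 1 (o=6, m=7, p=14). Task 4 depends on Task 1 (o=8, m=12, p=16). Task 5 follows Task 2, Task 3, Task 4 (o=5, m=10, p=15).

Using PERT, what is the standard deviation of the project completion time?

te_Task 1 = (8 + 4·13 + 18)/6 = 78/6 = 13; σ²_Task 1 = ((18−8)/6)² = 2.778
te_Task 2 = (5 + 4·10 + 15)/6 = 60/6 = 10; σ²_Task 2 = ((15−5)/6)² = 2.778
te_Task 3 = (6 + 4·7 + 14)/6 = 48/6 = 8; σ²_Task 3 = ((14−6)/6)² = 1.778
te_Task 4 = (8 + 4·12 + 16)/6 = 72/6 = 12; σ²_Task 4 = ((16−8)/6)² = 1.778
te_Task 5 = (5 + 4·10 + 15)/6 = 60/6 = 10; σ²_Task 5 = ((15−5)/6)² = 2.778

Forward pass:
ES_Task 1 = 0; EF_Task 1 = 13
ES_Task 2 = 13; EF_Task 2 = 13+10 = 23
ES_Task 3 = 13; EF_Task 3 = 13+8 = 21
ES_Task 4 = 13; EF_Task 4 = 13+12 = 25
ES_Task 5 = max(EF_Task 2=23, EF_Task 3=21, EF_Task 4=25) = 25; EF_Task 5 = 25+10 = 35
Expected project duration μ = 35 weeks. Critical path: Task 1 → Task 4 → Task 5.

Variance along critical path = 2.778 + 1.778 + 2.778 = 7.333
σ = √7.333 = 2.708 weeks

2.71 weeks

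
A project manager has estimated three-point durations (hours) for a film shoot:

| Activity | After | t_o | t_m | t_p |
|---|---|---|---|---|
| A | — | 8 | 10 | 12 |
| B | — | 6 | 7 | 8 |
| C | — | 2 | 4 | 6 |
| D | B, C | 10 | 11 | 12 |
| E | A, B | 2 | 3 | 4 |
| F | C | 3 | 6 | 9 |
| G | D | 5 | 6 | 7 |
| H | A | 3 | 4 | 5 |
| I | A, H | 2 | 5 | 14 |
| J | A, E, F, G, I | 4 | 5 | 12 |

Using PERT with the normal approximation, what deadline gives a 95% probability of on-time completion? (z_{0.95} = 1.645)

te_A = (8 + 4·10 + 12)/6 = 60/6 = 10; σ²_A = ((12−8)/6)² = 0.444
te_B = (6 + 4·7 + 8)/6 = 42/6 = 7; σ²_B = ((8−6)/6)² = 0.111
te_C = (2 + 4·4 + 6)/6 = 24/6 = 4; σ²_C = ((6−2)/6)² = 0.444
te_D = (10 + 4·11 + 12)/6 = 66/6 = 11; σ²_D = ((12−10)/6)² = 0.111
te_E = (2 + 4·3 + 4)/6 = 18/6 = 3; σ²_E = ((4−2)/6)² = 0.111
te_F = (3 + 4·6 + 9)/6 = 36/6 = 6; σ²_F = ((9−3)/6)² = 1.000
te_G = (5 + 4·6 + 7)/6 = 36/6 = 6; σ²_G = ((7−5)/6)² = 0.111
te_H = (3 + 4·4 + 5)/6 = 24/6 = 4; σ²_H = ((5−3)/6)² = 0.111
te_I = (2 + 4·5 + 14)/6 = 36/6 = 6; σ²_I = ((14−2)/6)² = 4.000
te_J = (4 + 4·5 + 12)/6 = 36/6 = 6; σ²_J = ((12−4)/6)² = 1.778

Forward pass:
ES_A = 0; EF_A = 10
ES_B = 0; EF_B = 7
ES_C = 0; EF_C = 4
ES_D = max(EF_B=7, EF_C=4) = 7; EF_D = 7+11 = 18
ES_E = max(EF_A=10, EF_B=7) = 10; EF_E = 10+3 = 13
ES_F = 4; EF_F = 4+6 = 10
ES_G = 18; EF_G = 18+6 = 24
ES_H = 10; EF_H = 10+4 = 14
ES_I = max(EF_A=10, EF_H=14) = 14; EF_I = 14+6 = 20
ES_J = max(EF_A=10, EF_E=13, EF_F=10, EF_G=24, EF_I=20) = 24; EF_J = 24+6 = 30
Expected project duration μ = 30 hours. Critical path: B → D → G → J.

Variance along critical path = 0.111 + 0.111 + 0.111 + 1.778 = 2.111; σ = 1.453 hours.
D = μ + z·σ = 30 + 1.645·1.453 = 32.4 hours

32.4 hours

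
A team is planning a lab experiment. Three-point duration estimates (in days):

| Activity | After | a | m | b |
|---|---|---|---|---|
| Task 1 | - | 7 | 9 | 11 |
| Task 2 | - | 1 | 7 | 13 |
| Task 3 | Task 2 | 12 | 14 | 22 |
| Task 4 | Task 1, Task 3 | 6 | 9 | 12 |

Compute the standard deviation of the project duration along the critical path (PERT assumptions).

te_Task 1 = (7 + 4·9 + 11)/6 = 54/6 = 9; σ²_Task 1 = ((11−7)/6)² = 0.444
te_Task 2 = (1 + 4·7 + 13)/6 = 42/6 = 7; σ²_Task 2 = ((13−1)/6)² = 4.000
te_Task 3 = (12 + 4·14 + 22)/6 = 90/6 = 15; σ²_Task 3 = ((22−12)/6)² = 2.778
te_Task 4 = (6 + 4·9 + 12)/6 = 54/6 = 9; σ²_Task 4 = ((12−6)/6)² = 1.000

Forward pass:
ES_Task 1 = 0; EF_Task 1 = 9
ES_Task 2 = 0; EF_Task 2 = 7
ES_Task 3 = 7; EF_Task 3 = 7+15 = 22
ES_Task 4 = max(EF_Task 1=9, EF_Task 3=22) = 22; EF_Task 4 = 22+9 = 31
Expected project duration μ = 31 days. Critical path: Task 2 → Task 3 → Task 4.

Variance along critical path = 4.000 + 2.778 + 1.000 = 7.778
σ = √7.778 = 2.789 days

2.79 days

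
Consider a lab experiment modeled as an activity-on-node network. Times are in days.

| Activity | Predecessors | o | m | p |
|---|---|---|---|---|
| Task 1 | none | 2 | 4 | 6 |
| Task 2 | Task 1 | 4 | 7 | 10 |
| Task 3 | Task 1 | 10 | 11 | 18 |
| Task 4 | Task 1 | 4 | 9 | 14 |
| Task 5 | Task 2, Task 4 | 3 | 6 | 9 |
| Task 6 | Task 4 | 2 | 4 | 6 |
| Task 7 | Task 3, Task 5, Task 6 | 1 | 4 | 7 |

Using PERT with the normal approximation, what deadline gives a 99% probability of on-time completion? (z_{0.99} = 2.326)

te_Task 1 = (2 + 4·4 + 6)/6 = 24/6 = 4; σ²_Task 1 = ((6−2)/6)² = 0.444
te_Task 2 = (4 + 4·7 + 10)/6 = 42/6 = 7; σ²_Task 2 = ((10−4)/6)² = 1.000
te_Task 3 = (10 + 4·11 + 18)/6 = 72/6 = 12; σ²_Task 3 = ((18−10)/6)² = 1.778
te_Task 4 = (4 + 4·9 + 14)/6 = 54/6 = 9; σ²_Task 4 = ((14−4)/6)² = 2.778
te_Task 5 = (3 + 4·6 + 9)/6 = 36/6 = 6; σ²_Task 5 = ((9−3)/6)² = 1.000
te_Task 6 = (2 + 4·4 + 6)/6 = 24/6 = 4; σ²_Task 6 = ((6−2)/6)² = 0.444
te_Task 7 = (1 + 4·4 + 7)/6 = 24/6 = 4; σ²_Task 7 = ((7−1)/6)² = 1.000

Forward pass:
ES_Task 1 = 0; EF_Task 1 = 4
ES_Task 2 = 4; EF_Task 2 = 4+7 = 11
ES_Task 3 = 4; EF_Task 3 = 4+12 = 16
ES_Task 4 = 4; EF_Task 4 = 4+9 = 13
ES_Task 5 = max(EF_Task 2=11, EF_Task 4=13) = 13; EF_Task 5 = 13+6 = 19
ES_Task 6 = 13; EF_Task 6 = 13+4 = 17
ES_Task 7 = max(EF_Task 3=16, EF_Task 5=19, EF_Task 6=17) = 19; EF_Task 7 = 19+4 = 23
Expected project duration μ = 23 days. Critical path: Task 1 → Task 4 → Task 5 → Task 7.

Variance along critical path = 0.444 + 2.778 + 1.000 + 1.000 = 5.222; σ = 2.285 days.
D = μ + z·σ = 23 + 2.326·2.285 = 28.3 days

28.3 days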